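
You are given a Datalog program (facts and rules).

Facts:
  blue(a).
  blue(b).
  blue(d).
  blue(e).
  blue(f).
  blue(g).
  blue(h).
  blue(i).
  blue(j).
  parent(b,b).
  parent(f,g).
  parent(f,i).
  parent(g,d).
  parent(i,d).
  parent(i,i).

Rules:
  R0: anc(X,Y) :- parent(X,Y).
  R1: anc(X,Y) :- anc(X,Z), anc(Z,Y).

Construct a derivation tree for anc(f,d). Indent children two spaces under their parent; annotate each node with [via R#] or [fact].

round 1: derive anc(b,b) via R0 from parent(b,b)
round 1: derive anc(f,g) via R0 from parent(f,g)
round 1: derive anc(f,i) via R0 from parent(f,i)
round 1: derive anc(g,d) via R0 from parent(g,d)
round 1: derive anc(i,d) via R0 from parent(i,d)
round 1: derive anc(i,i) via R0 from parent(i,i)
round 2: derive anc(f,d) via R1 from anc(f,g), anc(g,d)

anc(f,d)  [via R1]
  anc(f,g)  [via R0]
    parent(f,g)  [fact]
  anc(g,d)  [via R0]
    parent(g,d)  [fact]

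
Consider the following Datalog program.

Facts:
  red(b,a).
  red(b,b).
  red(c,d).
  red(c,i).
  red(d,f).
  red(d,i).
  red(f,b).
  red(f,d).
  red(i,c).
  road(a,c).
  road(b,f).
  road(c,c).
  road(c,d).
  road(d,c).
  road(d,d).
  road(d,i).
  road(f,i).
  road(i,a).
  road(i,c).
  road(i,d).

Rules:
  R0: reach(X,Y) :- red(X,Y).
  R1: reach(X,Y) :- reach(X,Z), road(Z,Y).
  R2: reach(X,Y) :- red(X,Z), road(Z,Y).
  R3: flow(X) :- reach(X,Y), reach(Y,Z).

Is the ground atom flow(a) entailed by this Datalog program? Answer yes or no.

no

round 1: derive reach(b,a) via R0 from red(b,a)
round 1: derive reach(b,b) via R0 from red(b,b)
round 1: derive reach(c,d) via R0 from red(c,d)
round 1: derive reach(c,i) via R0 from red(c,i)
round 1: derive reach(d,f) via R0 from red(d,f)
round 1: derive reach(d,i) via R0 from red(d,i)
round 1: derive reach(f,b) via R0 from red(f,b)
round 1: derive reach(f,d) via R0 from red(f,d)
round 1: derive reach(i,c) via R0 from red(i,c)
round 1: derive reach(b,c) via R2 from red(b,a), road(a,c)
round 1: derive reach(b,f) via R2 from red(b,b), road(b,f)
round 1: derive reach(c,a) via R2 from red(c,i), road(i,a)
round 1: derive reach(c,c) via R2 from red(c,d), road(d,c)
round 1: derive reach(d,a) via R2 from red(d,i), road(i,a)
round 1: derive reach(d,c) via R2 from red(d,i), road(i,c)
round 1: derive reach(d,d) via R2 from red(d,i), road(i,d)
round 1: derive reach(f,c) via R2 from red(f,d), road(d,c)
round 1: derive reach(f,f) via R2 from red(f,b), road(b,f)
round 1: derive reach(f,i) via R2 from red(f,d), road(d,i)
round 1: derive reach(i,d) via R2 from red(i,c), road(c,d)
round 2: derive reach(b,d) via R1 from reach(b,c), road(c,d)
round 2: derive reach(b,i) via R1 from reach(b,f), road(f,i)
round 2: derive reach(f,a) via R1 from reach(f,i), road(i,a)
round 2: derive reach(i,i) via R1 from reach(i,d), road(d,i)
round 2: derive flow(b) via R3 from reach(b,b), reach(b,a)
round 2: derive flow(c) via R3 from reach(c,c), reach(c,a)
round 2: derive flow(d) via R3 from reach(d,c), reach(c,a)
round 2: derive flow(f) via R3 from reach(f,b), reach(b,a)
round 2: derive flow(i) via R3 from reach(i,c), reach(c,a)
round 3: derive reach(i,a) via R1 from reach(i,i), road(i,a)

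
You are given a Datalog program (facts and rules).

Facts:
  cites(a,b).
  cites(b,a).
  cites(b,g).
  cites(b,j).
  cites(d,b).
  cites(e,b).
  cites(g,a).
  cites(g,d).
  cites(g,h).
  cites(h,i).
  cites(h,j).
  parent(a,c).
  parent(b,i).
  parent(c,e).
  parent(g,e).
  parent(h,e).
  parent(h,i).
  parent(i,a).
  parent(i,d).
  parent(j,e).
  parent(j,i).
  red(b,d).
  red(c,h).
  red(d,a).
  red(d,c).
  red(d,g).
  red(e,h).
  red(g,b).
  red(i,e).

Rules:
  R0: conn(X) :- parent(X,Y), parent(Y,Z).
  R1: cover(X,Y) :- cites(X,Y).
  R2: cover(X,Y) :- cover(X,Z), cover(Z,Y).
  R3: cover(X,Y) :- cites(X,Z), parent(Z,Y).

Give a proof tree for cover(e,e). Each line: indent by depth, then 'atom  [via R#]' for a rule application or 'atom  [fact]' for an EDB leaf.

cover(e,e)  [via R2]
  cover(e,b)  [via R1]
    cites(e,b)  [fact]
  cover(b,e)  [via R3]
    cites(b,g)  [fact]
    parent(g,e)  [fact]

round 1: derive cover(a,b) via R1 from cites(a,b)
round 1: derive cover(b,a) via R1 from cites(b,a)
round 1: derive cover(b,g) via R1 from cites(b,g)
round 1: derive cover(b,j) via R1 from cites(b,j)
round 1: derive cover(d,b) via R1 from cites(d,b)
round 1: derive cover(e,b) via R1 from cites(e,b)
round 1: derive cover(g,a) via R1 from cites(g,a)
round 1: derive cover(g,d) via R1 from cites(g,d)
round 1: derive cover(g,h) via R1 from cites(g,h)
round 1: derive cover(h,i) via R1 from cites(h,i)
round 1: derive cover(h,j) via R1 from cites(h,j)
round 1: derive cover(a,i) via R3 from cites(a,b), parent(b,i)
round 1: derive cover(b,c) via R3 from cites(b,a), parent(a,c)
round 1: derive cover(b,e) via R3 from cites(b,g), parent(g,e)
round 1: derive cover(b,i) via R3 from cites(b,j), parent(j,i)
round 1: derive cover(d,i) via R3 from cites(d,b), parent(b,i)
round 1: derive cover(e,i) via R3 from cites(e,b), parent(b,i)
round 1: derive cover(g,c) via R3 from cites(g,a), parent(a,c)
round 1: derive cover(g,e) via R3 from cites(g,h), parent(h,e)
round 1: derive cover(g,i) via R3 from cites(g,h), parent(h,i)
round 1: derive cover(h,a) via R3 from cites(h,i), parent(i,a)
round 1: derive cover(h,d) via R3 from cites(h,i), parent(i,d)
round 1: derive cover(h,e) via R3 from cites(h,j), parent(j,e)
round 2: derive cover(a,a) via R2 from cover(a,b), cover(b,a)
round 2: derive cover(a,c) via R2 from cover(a,b), cover(b,c)
round 2: derive cover(a,e) via R2 from cover(a,b), cover(b,e)
round 2: derive cover(a,g) via R2 from cover(a,b), cover(b,g)
round 2: derive cover(a,j) via R2 from cover(a,b), cover(b,j)
round 2: derive cover(b,b) via R2 from cover(b,a), cover(a,b)
round 2: derive cover(b,d) via R2 from cover(b,g), cover(g,d)
round 2: derive cover(b,h) via R2 from cover(b,g), cover(g,h)
round 2: derive cover(d,a) via R2 from cover(d,b), cover(b,a)
round 2: derive cover(d,c) via R2 from cover(d,b), cover(b,c)
round 2: derive cover(d,e) via R2 from cover(d,b), cover(b,e)
round 2: derive cover(d,g) via R2 from cover(d,b), cover(b,g)
round 2: derive cover(d,j) via R2 from cover(d,b), cover(b,j)
round 2: derive cover(e,a) via R2 from cover(e,b), cover(b,a)
round 2: derive cover(e,c) via R2 from cover(e,b), cover(b,c)
round 2: derive cover(e,e) via R2 from cover(e,b), cover(b,e)
round 2: derive cover(e,g) via R2 from cover(e,b), cover(b,g)
round 2: derive cover(e,j) via R2 from cover(e,b), cover(b,j)
round 2: derive cover(g,b) via R2 from cover(g,a), cover(a,b)
round 2: derive cover(g,j) via R2 from cover(g,h), cover(h,j)
round 2: derive cover(h,b) via R2 from cover(h,a), cover(a,b)
round 3: derive cover(a,d) via R2 from cover(a,b), cover(b,d)
round 3: derive cover(a,h) via R2 from cover(a,b), cover(b,h)
round 3: derive cover(d,d) via R2 from cover(d,b), cover(b,d)
round 3: derive cover(d,h) via R2 from cover(d,b), cover(b,h)
round 3: derive cover(e,d) via R2 from cover(e,b), cover(b,d)
round 3: derive cover(e,h) via R2 from cover(e,b), cover(b,h)
round 3: derive cover(g,g) via R2 from cover(g,a), cover(a,g)
round 3: derive cover(h,c) via R2 from cover(h,a), cover(a,c)
round 3: derive cover(h,g) via R2 from cover(h,a), cover(a,g)
round 3: derive cover(h,h) via R2 from cover(h,b), cover(b,h)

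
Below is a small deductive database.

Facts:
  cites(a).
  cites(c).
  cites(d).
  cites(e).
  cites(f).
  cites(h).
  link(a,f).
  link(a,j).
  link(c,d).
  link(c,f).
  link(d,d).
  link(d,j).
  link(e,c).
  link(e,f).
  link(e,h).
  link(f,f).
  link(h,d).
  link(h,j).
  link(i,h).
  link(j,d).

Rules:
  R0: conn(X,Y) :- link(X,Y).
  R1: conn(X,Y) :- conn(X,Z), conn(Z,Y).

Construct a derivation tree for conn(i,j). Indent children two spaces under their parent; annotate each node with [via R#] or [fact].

conn(i,j)  [via R1]
  conn(i,h)  [via R0]
    link(i,h)  [fact]
  conn(h,j)  [via R0]
    link(h,j)  [fact]

round 1: derive conn(a,f) via R0 from link(a,f)
round 1: derive conn(a,j) via R0 from link(a,j)
round 1: derive conn(c,d) via R0 from link(c,d)
round 1: derive conn(c,f) via R0 from link(c,f)
round 1: derive conn(d,d) via R0 from link(d,d)
round 1: derive conn(d,j) via R0 from link(d,j)
round 1: derive conn(e,c) via R0 from link(e,c)
round 1: derive conn(e,f) via R0 from link(e,f)
round 1: derive conn(e,h) via R0 from link(e,h)
round 1: derive conn(f,f) via R0 from link(f,f)
round 1: derive conn(h,d) via R0 from link(h,d)
round 1: derive conn(h,j) via R0 from link(h,j)
round 1: derive conn(i,h) via R0 from link(i,h)
round 1: derive conn(j,d) via R0 from link(j,d)
round 2: derive conn(a,d) via R1 from conn(a,j), conn(j,d)
round 2: derive conn(c,j) via R1 from conn(c,d), conn(d,j)
round 2: derive conn(e,d) via R1 from conn(e,c), conn(c,d)
round 2: derive conn(e,j) via R1 from conn(e,h), conn(h,j)
round 2: derive conn(i,d) via R1 from conn(i,h), conn(h,d)
round 2: derive conn(i,j) via R1 from conn(i,h), conn(h,j)
round 2: derive conn(j,j) via R1 from conn(j,d), conn(d,j)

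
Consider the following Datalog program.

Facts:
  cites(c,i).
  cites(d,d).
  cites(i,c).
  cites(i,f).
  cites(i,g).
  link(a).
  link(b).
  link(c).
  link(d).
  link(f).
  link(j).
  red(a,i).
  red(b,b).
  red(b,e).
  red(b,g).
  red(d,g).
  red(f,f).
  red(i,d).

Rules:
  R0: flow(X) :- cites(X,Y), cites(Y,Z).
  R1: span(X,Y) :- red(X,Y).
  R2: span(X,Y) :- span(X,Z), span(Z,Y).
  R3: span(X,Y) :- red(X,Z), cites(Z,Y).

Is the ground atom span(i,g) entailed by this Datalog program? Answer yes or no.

round 1: derive span(a,i) via R1 from red(a,i)
round 1: derive span(b,b) via R1 from red(b,b)
round 1: derive span(b,e) via R1 from red(b,e)
round 1: derive span(b,g) via R1 from red(b,g)
round 1: derive span(d,g) via R1 from red(d,g)
round 1: derive span(f,f) via R1 from red(f,f)
round 1: derive span(i,d) via R1 from red(i,d)
round 1: derive span(a,c) via R3 from red(a,i), cites(i,c)
round 1: derive span(a,f) via R3 from red(a,i), cites(i,f)
round 1: derive span(a,g) via R3 from red(a,i), cites(i,g)
round 2: derive span(a,d) via R2 from span(a,i), span(i,d)
round 2: derive span(i,g) via R2 from span(i,d), span(d,g)

yes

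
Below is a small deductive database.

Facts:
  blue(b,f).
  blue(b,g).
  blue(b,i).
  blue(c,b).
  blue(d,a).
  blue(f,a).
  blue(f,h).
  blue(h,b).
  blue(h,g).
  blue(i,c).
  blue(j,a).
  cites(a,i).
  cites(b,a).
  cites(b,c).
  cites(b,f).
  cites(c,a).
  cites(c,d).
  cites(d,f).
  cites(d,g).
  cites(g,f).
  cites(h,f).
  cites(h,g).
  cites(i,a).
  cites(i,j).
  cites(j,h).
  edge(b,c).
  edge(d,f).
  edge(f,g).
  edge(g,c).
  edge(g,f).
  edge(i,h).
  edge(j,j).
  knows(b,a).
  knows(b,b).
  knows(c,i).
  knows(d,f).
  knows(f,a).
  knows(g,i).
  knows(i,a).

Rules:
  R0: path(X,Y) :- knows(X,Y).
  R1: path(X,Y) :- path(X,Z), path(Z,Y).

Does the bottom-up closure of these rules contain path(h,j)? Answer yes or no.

round 1: derive path(b,a) via R0 from knows(b,a)
round 1: derive path(b,b) via R0 from knows(b,b)
round 1: derive path(c,i) via R0 from knows(c,i)
round 1: derive path(d,f) via R0 from knows(d,f)
round 1: derive path(f,a) via R0 from knows(f,a)
round 1: derive path(g,i) via R0 from knows(g,i)
round 1: derive path(i,a) via R0 from knows(i,a)
round 2: derive path(c,a) via R1 from path(c,i), path(i,a)
round 2: derive path(d,a) via R1 from path(d,f), path(f,a)
round 2: derive path(g,a) via R1 from path(g,i), path(i,a)

no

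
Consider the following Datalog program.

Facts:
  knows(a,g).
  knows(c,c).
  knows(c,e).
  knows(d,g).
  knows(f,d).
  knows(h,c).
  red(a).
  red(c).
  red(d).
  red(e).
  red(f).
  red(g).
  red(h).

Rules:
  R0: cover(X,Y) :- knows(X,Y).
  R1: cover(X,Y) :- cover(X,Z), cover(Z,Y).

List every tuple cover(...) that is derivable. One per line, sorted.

cover(a,g)
cover(c,c)
cover(c,e)
cover(d,g)
cover(f,d)
cover(f,g)
cover(h,c)
cover(h,e)

round 1: derive cover(a,g) via R0 from knows(a,g)
round 1: derive cover(c,c) via R0 from knows(c,c)
round 1: derive cover(c,e) via R0 from knows(c,e)
round 1: derive cover(d,g) via R0 from knows(d,g)
round 1: derive cover(f,d) via R0 from knows(f,d)
round 1: derive cover(h,c) via R0 from knows(h,c)
round 2: derive cover(f,g) via R1 from cover(f,d), cover(d,g)
round 2: derive cover(h,e) via R1 from cover(h,c), cover(c,e)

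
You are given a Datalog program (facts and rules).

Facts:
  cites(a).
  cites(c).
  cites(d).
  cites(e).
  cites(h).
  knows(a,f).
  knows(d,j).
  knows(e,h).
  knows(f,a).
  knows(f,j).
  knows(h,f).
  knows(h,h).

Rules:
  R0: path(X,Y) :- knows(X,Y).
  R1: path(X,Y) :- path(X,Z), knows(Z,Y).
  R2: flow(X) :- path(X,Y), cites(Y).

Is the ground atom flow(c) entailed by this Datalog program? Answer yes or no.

no

round 1: derive path(a,f) via R0 from knows(a,f)
round 1: derive path(d,j) via R0 from knows(d,j)
round 1: derive path(e,h) via R0 from knows(e,h)
round 1: derive path(f,a) via R0 from knows(f,a)
round 1: derive path(f,j) via R0 from knows(f,j)
round 1: derive path(h,f) via R0 from knows(h,f)
round 1: derive path(h,h) via R0 from knows(h,h)
round 2: derive path(a,a) via R1 from path(a,f), knows(f,a)
round 2: derive path(a,j) via R1 from path(a,f), knows(f,j)
round 2: derive path(e,f) via R1 from path(e,h), knows(h,f)
round 2: derive path(f,f) via R1 from path(f,a), knows(a,f)
round 2: derive path(h,a) via R1 from path(h,f), knows(f,a)
round 2: derive path(h,j) via R1 from path(h,f), knows(f,j)
round 2: derive flow(e) via R2 from path(e,h), cites(h)
round 2: derive flow(f) via R2 from path(f,a), cites(a)
round 2: derive flow(h) via R2 from path(h,h), cites(h)
round 3: derive path(e,a) via R1 from path(e,f), knows(f,a)
round 3: derive path(e,j) via R1 from path(e,f), knows(f,j)
round 3: derive flow(a) via R2 from path(a,a), cites(a)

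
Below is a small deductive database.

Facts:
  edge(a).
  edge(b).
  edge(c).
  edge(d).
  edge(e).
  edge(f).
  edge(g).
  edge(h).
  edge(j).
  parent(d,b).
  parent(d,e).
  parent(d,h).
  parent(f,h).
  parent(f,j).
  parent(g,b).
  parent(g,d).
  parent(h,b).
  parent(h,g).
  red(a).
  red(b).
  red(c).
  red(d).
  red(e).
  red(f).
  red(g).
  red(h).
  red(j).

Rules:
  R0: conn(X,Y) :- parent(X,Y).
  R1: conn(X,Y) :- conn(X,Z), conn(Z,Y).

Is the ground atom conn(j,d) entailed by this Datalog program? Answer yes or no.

no

round 1: derive conn(d,b) via R0 from parent(d,b)
round 1: derive conn(d,e) via R0 from parent(d,e)
round 1: derive conn(d,h) via R0 from parent(d,h)
round 1: derive conn(f,h) via R0 from parent(f,h)
round 1: derive conn(f,j) via R0 from parent(f,j)
round 1: derive conn(g,b) via R0 from parent(g,b)
round 1: derive conn(g,d) via R0 from parent(g,d)
round 1: derive conn(h,b) via R0 from parent(h,b)
round 1: derive conn(h,g) via R0 from parent(h,g)
round 2: derive conn(d,g) via R1 from conn(d,h), conn(h,g)
round 2: derive conn(f,b) via R1 from conn(f,h), conn(h,b)
round 2: derive conn(f,g) via R1 from conn(f,h), conn(h,g)
round 2: derive conn(g,e) via R1 from conn(g,d), conn(d,e)
round 2: derive conn(g,h) via R1 from conn(g,d), conn(d,h)
round 2: derive conn(h,d) via R1 from conn(h,g), conn(g,d)
round 3: derive conn(d,d) via R1 from conn(d,g), conn(g,d)
round 3: derive conn(f,d) via R1 from conn(f,g), conn(g,d)
round 3: derive conn(f,e) via R1 from conn(f,g), conn(g,e)
round 3: derive conn(g,g) via R1 from conn(g,d), conn(d,g)
round 3: derive conn(h,e) via R1 from conn(h,d), conn(d,e)
round 3: derive conn(h,h) via R1 from conn(h,d), conn(d,h)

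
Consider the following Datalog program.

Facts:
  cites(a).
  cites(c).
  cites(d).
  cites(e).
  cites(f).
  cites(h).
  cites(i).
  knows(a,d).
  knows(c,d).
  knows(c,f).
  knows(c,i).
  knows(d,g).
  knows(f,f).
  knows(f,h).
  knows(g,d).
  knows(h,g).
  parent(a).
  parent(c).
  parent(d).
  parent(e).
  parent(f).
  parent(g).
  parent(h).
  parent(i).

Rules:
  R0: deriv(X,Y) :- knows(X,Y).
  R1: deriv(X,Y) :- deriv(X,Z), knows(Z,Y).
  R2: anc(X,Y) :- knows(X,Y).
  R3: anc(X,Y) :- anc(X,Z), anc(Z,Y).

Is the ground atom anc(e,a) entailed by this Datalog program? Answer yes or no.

no

round 1: derive anc(a,d) via R2 from knows(a,d)
round 1: derive anc(c,d) via R2 from knows(c,d)
round 1: derive anc(c,f) via R2 from knows(c,f)
round 1: derive anc(c,i) via R2 from knows(c,i)
round 1: derive anc(d,g) via R2 from knows(d,g)
round 1: derive anc(f,f) via R2 from knows(f,f)
round 1: derive anc(f,h) via R2 from knows(f,h)
round 1: derive anc(g,d) via R2 from knows(g,d)
round 1: derive anc(h,g) via R2 from knows(h,g)
round 2: derive anc(a,g) via R3 from anc(a,d), anc(d,g)
round 2: derive anc(c,g) via R3 from anc(c,d), anc(d,g)
round 2: derive anc(c,h) via R3 from anc(c,f), anc(f,h)
round 2: derive anc(d,d) via R3 from anc(d,g), anc(g,d)
round 2: derive anc(f,g) via R3 from anc(f,h), anc(h,g)
round 2: derive anc(g,g) via R3 from anc(g,d), anc(d,g)
round 2: derive anc(h,d) via R3 from anc(h,g), anc(g,d)
round 3: derive anc(f,d) via R3 from anc(f,g), anc(g,d)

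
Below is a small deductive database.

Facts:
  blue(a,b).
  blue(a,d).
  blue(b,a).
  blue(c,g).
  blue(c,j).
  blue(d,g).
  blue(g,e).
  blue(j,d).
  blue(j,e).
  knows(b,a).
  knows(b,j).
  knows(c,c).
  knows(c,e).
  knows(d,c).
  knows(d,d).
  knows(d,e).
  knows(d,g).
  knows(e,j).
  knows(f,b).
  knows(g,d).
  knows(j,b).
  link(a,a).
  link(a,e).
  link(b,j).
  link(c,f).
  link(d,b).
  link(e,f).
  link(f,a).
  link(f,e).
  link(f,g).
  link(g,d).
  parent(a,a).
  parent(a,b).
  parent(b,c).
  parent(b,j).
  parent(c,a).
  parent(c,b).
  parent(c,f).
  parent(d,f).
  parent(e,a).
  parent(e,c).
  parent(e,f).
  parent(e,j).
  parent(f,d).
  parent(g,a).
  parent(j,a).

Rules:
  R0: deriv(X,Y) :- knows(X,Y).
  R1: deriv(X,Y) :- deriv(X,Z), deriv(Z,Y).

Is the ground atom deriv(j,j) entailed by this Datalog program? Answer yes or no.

yes

round 1: derive deriv(b,a) via R0 from knows(b,a)
round 1: derive deriv(b,j) via R0 from knows(b,j)
round 1: derive deriv(c,c) via R0 from knows(c,c)
round 1: derive deriv(c,e) via R0 from knows(c,e)
round 1: derive deriv(d,c) via R0 from knows(d,c)
round 1: derive deriv(d,d) via R0 from knows(d,d)
round 1: derive deriv(d,e) via R0 from knows(d,e)
round 1: derive deriv(d,g) via R0 from knows(d,g)
round 1: derive deriv(e,j) via R0 from knows(e,j)
round 1: derive deriv(f,b) via R0 from knows(f,b)
round 1: derive deriv(g,d) via R0 from knows(g,d)
round 1: derive deriv(j,b) via R0 from knows(j,b)
round 2: derive deriv(b,b) via R1 from deriv(b,j), deriv(j,b)
round 2: derive deriv(c,j) via R1 from deriv(c,e), deriv(e,j)
round 2: derive deriv(d,j) via R1 from deriv(d,e), deriv(e,j)
round 2: derive deriv(e,b) via R1 from deriv(e,j), deriv(j,b)
round 2: derive deriv(f,a) via R1 from deriv(f,b), deriv(b,a)
round 2: derive deriv(f,j) via R1 from deriv(f,b), deriv(b,j)
round 2: derive deriv(g,c) via R1 from deriv(g,d), deriv(d,c)
round 2: derive deriv(g,e) via R1 from deriv(g,d), deriv(d,e)
round 2: derive deriv(g,g) via R1 from deriv(g,d), deriv(d,g)
round 2: derive deriv(j,a) via R1 from deriv(j,b), deriv(b,a)
round 2: derive deriv(j,j) via R1 from deriv(j,b), deriv(b,j)
round 3: derive deriv(c,a) via R1 from deriv(c,j), deriv(j,a)
round 3: derive deriv(c,b) via R1 from deriv(c,e), deriv(e,b)
round 3: derive deriv(d,a) via R1 from deriv(d,j), deriv(j,a)
round 3: derive deriv(d,b) via R1 from deriv(d,e), deriv(e,b)
round 3: derive deriv(e,a) via R1 from deriv(e,b), deriv(b,a)
round 3: derive deriv(g,b) via R1 from deriv(g,e), deriv(e,b)
round 3: derive deriv(g,j) via R1 from deriv(g,c), deriv(c,j)
round 4: derive deriv(g,a) via R1 from deriv(g,b), deriv(b,a)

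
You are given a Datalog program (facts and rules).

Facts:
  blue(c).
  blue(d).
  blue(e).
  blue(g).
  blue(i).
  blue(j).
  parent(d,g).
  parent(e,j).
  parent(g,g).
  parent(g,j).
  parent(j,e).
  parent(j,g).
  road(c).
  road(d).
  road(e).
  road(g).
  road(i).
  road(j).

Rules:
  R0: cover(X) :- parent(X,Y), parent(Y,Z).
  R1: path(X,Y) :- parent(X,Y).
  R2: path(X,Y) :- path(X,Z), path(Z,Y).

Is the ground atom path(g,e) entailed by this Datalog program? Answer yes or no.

yes

round 1: derive path(d,g) via R1 from parent(d,g)
round 1: derive path(e,j) via R1 from parent(e,j)
round 1: derive path(g,g) via R1 from parent(g,g)
round 1: derive path(g,j) via R1 from parent(g,j)
round 1: derive path(j,e) via R1 from parent(j,e)
round 1: derive path(j,g) via R1 from parent(j,g)
round 2: derive path(d,j) via R2 from path(d,g), path(g,j)
round 2: derive path(e,e) via R2 from path(e,j), path(j,e)
round 2: derive path(e,g) via R2 from path(e,j), path(j,g)
round 2: derive path(g,e) via R2 from path(g,j), path(j,e)
round 2: derive path(j,j) via R2 from path(j,e), path(e,j)
round 3: derive path(d,e) via R2 from path(d,g), path(g,e)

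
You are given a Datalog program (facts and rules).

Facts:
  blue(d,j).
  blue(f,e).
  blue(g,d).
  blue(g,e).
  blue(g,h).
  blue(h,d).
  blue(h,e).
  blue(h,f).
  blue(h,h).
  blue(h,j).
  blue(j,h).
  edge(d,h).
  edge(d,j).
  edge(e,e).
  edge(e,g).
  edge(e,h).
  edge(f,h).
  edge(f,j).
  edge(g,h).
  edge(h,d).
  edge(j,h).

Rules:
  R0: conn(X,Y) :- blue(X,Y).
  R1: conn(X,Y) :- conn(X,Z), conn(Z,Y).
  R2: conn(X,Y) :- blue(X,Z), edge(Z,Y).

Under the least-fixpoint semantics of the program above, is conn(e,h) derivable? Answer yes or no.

round 1: derive conn(d,j) via R0 from blue(d,j)
round 1: derive conn(f,e) via R0 from blue(f,e)
round 1: derive conn(g,d) via R0 from blue(g,d)
round 1: derive conn(g,e) via R0 from blue(g,e)
round 1: derive conn(g,h) via R0 from blue(g,h)
round 1: derive conn(h,d) via R0 from blue(h,d)
round 1: derive conn(h,e) via R0 from blue(h,e)
round 1: derive conn(h,f) via R0 from blue(h,f)
round 1: derive conn(h,h) via R0 from blue(h,h)
round 1: derive conn(h,j) via R0 from blue(h,j)
round 1: derive conn(j,h) via R0 from blue(j,h)
round 1: derive conn(d,h) via R2 from blue(d,j), edge(j,h)
round 1: derive conn(f,g) via R2 from blue(f,e), edge(e,g)
round 1: derive conn(f,h) via R2 from blue(f,e), edge(e,h)
round 1: derive conn(g,g) via R2 from blue(g,e), edge(e,g)
round 1: derive conn(g,j) via R2 from blue(g,d), edge(d,j)
round 1: derive conn(h,g) via R2 from blue(h,e), edge(e,g)
round 1: derive conn(j,d) via R2 from blue(j,h), edge(h,d)
round 2: derive conn(d,d) via R1 from conn(d,h), conn(h,d)
round 2: derive conn(d,e) via R1 from conn(d,h), conn(h,e)
round 2: derive conn(d,f) via R1 from conn(d,h), conn(h,f)
round 2: derive conn(d,g) via R1 from conn(d,h), conn(h,g)
round 2: derive conn(f,d) via R1 from conn(f,g), conn(g,d)
round 2: derive conn(f,f) via R1 from conn(f,h), conn(h,f)
round 2: derive conn(f,j) via R1 from conn(f,g), conn(g,j)
round 2: derive conn(g,f) via R1 from conn(g,h), conn(h,f)
round 2: derive conn(j,e) via R1 from conn(j,h), conn(h,e)
round 2: derive conn(j,f) via R1 from conn(j,h), conn(h,f)
round 2: derive conn(j,g) via R1 from conn(j,h), conn(h,g)
round 2: derive conn(j,j) via R1 from conn(j,d), conn(d,j)

no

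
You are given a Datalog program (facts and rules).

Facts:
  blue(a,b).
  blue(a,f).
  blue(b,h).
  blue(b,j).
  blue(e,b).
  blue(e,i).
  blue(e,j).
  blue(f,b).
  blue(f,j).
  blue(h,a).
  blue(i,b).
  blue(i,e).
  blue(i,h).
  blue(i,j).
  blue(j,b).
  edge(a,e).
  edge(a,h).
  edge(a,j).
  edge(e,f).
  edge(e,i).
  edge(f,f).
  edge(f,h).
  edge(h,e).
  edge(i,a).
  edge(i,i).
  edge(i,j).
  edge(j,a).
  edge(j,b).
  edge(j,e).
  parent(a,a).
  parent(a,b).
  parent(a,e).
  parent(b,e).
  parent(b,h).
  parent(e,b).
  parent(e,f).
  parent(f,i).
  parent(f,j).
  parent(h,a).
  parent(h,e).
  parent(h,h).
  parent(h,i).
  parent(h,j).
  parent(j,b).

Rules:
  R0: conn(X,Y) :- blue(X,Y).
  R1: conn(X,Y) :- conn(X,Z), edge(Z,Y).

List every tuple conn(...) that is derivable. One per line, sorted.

conn(a,a)
conn(a,b)
conn(a,e)
conn(a,f)
conn(a,h)
conn(a,i)
conn(a,j)
conn(b,a)
conn(b,b)
conn(b,e)
conn(b,f)
conn(b,h)
conn(b,i)
conn(b,j)
conn(e,a)
conn(e,b)
conn(e,e)
conn(e,f)
conn(e,h)
conn(e,i)
conn(e,j)
conn(f,a)
conn(f,b)
conn(f,e)
conn(f,f)
conn(f,h)
conn(f,i)
conn(f,j)
conn(h,a)
conn(h,b)
conn(h,e)
conn(h,f)
conn(h,h)
conn(h,i)
conn(h,j)
conn(i,a)
conn(i,b)
conn(i,e)
conn(i,f)
conn(i,h)
conn(i,i)
conn(i,j)
conn(j,b)

round 1: derive conn(a,b) via R0 from blue(a,b)
round 1: derive conn(a,f) via R0 from blue(a,f)
round 1: derive conn(b,h) via R0 from blue(b,h)
round 1: derive conn(b,j) via R0 from blue(b,j)
round 1: derive conn(e,b) via R0 from blue(e,b)
round 1: derive conn(e,i) via R0 from blue(e,i)
round 1: derive conn(e,j) via R0 from blue(e,j)
round 1: derive conn(f,b) via R0 from blue(f,b)
round 1: derive conn(f,j) via R0 from blue(f,j)
round 1: derive conn(h,a) via R0 from blue(h,a)
round 1: derive conn(i,b) via R0 from blue(i,b)
round 1: derive conn(i,e) via R0 from blue(i,e)
round 1: derive conn(i,h) via R0 from blue(i,h)
round 1: derive conn(i,j) via R0 from blue(i,j)
round 1: derive conn(j,b) via R0 from blue(j,b)
round 2: derive conn(a,h) via R1 from conn(a,f), edge(f,h)
round 2: derive conn(b,a) via R1 from conn(b,j), edge(j,a)
round 2: derive conn(b,b) via R1 from conn(b,j), edge(j,b)
round 2: derive conn(b,e) via R1 from conn(b,h), edge(h,e)
round 2: derive conn(e,a) via R1 from conn(e,i), edge(i,a)
round 2: derive conn(e,e) via R1 from conn(e,j), edge(j,e)
round 2: derive conn(f,a) via R1 from conn(f,j), edge(j,a)
round 2: derive conn(f,e) via R1 from conn(f,j), edge(j,e)
round 2: derive conn(h,e) via R1 from conn(h,a), edge(a,e)
round 2: derive conn(h,h) via R1 from conn(h,a), edge(a,h)
round 2: derive conn(h,j) via R1 from conn(h,a), edge(a,j)
round 2: derive conn(i,a) via R1 from conn(i,j), edge(j,a)
round 2: derive conn(i,f) via R1 from conn(i,e), edge(e,f)
round 2: derive conn(i,i) via R1 from conn(i,e), edge(e,i)
round 3: derive conn(a,e) via R1 from conn(a,h), edge(h,e)
round 3: derive conn(b,f) via R1 from conn(b,e), edge(e,f)
round 3: derive conn(b,i) via R1 from conn(b,e), edge(e,i)
round 3: derive conn(e,f) via R1 from conn(e,e), edge(e,f)
round 3: derive conn(e,h) via R1 from conn(e,a), edge(a,h)
round 3: derive conn(f,f) via R1 from conn(f,e), edge(e,f)
round 3: derive conn(f,h) via R1 from conn(f,a), edge(a,h)
round 3: derive conn(f,i) via R1 from conn(f,e), edge(e,i)
round 3: derive conn(h,b) via R1 from conn(h,j), edge(j,b)
round 3: derive conn(h,f) via R1 from conn(h,e), edge(e,f)
round 3: derive conn(h,i) via R1 from conn(h,e), edge(e,i)
round 4: derive conn(a,i) via R1 from conn(a,e), edge(e,i)
round 5: derive conn(a,a) via R1 from conn(a,i), edge(i,a)
round 5: derive conn(a,j) via R1 from conn(a,i), edge(i,j)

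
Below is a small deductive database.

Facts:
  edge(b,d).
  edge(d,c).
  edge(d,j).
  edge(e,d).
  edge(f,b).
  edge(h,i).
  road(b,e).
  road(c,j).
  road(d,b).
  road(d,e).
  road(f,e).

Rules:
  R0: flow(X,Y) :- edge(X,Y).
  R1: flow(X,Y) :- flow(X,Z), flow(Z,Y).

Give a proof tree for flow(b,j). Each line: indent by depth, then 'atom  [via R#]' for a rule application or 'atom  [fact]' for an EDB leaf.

round 1: derive flow(b,d) via R0 from edge(b,d)
round 1: derive flow(d,c) via R0 from edge(d,c)
round 1: derive flow(d,j) via R0 from edge(d,j)
round 1: derive flow(e,d) via R0 from edge(e,d)
round 1: derive flow(f,b) via R0 from edge(f,b)
round 1: derive flow(h,i) via R0 from edge(h,i)
round 2: derive flow(b,c) via R1 from flow(b,d), flow(d,c)
round 2: derive flow(b,j) via R1 from flow(b,d), flow(d,j)
round 2: derive flow(e,c) via R1 from flow(e,d), flow(d,c)
round 2: derive flow(e,j) via R1 from flow(e,d), flow(d,j)
round 2: derive flow(f,d) via R1 from flow(f,b), flow(b,d)
round 3: derive flow(f,c) via R1 from flow(f,b), flow(b,c)
round 3: derive flow(f,j) via R1 from flow(f,b), flow(b,j)

flow(b,j)  [via R1]
  flow(b,d)  [via R0]
    edge(b,d)  [fact]
  flow(d,j)  [via R0]
    edge(d,j)  [fact]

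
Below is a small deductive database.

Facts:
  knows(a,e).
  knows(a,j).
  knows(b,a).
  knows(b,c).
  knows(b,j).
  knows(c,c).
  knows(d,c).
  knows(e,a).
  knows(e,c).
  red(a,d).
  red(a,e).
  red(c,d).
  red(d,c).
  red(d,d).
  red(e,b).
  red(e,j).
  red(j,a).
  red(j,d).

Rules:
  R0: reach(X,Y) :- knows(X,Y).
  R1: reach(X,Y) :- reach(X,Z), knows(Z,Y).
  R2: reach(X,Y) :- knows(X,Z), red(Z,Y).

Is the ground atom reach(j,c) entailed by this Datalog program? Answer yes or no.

no

round 1: derive reach(a,e) via R0 from knows(a,e)
round 1: derive reach(a,j) via R0 from knows(a,j)
round 1: derive reach(b,a) via R0 from knows(b,a)
round 1: derive reach(b,c) via R0 from knows(b,c)
round 1: derive reach(b,j) via R0 from knows(b,j)
round 1: derive reach(c,c) via R0 from knows(c,c)
round 1: derive reach(d,c) via R0 from knows(d,c)
round 1: derive reach(e,a) via R0 from knows(e,a)
round 1: derive reach(e,c) via R0 from knows(e,c)
round 1: derive reach(a,a) via R2 from knows(a,j), red(j,a)
round 1: derive reach(a,b) via R2 from knows(a,e), red(e,b)
round 1: derive reach(a,d) via R2 from knows(a,j), red(j,d)
round 1: derive reach(b,d) via R2 from knows(b,a), red(a,d)
round 1: derive reach(b,e) via R2 from knows(b,a), red(a,e)
round 1: derive reach(c,d) via R2 from knows(c,c), red(c,d)
round 1: derive reach(d,d) via R2 from knows(d,c), red(c,d)
round 1: derive reach(e,d) via R2 from knows(e,a), red(a,d)
round 1: derive reach(e,e) via R2 from knows(e,a), red(a,e)
round 2: derive reach(a,c) via R1 from reach(a,b), knows(b,c)
round 2: derive reach(e,j) via R1 from reach(e,a), knows(a,j)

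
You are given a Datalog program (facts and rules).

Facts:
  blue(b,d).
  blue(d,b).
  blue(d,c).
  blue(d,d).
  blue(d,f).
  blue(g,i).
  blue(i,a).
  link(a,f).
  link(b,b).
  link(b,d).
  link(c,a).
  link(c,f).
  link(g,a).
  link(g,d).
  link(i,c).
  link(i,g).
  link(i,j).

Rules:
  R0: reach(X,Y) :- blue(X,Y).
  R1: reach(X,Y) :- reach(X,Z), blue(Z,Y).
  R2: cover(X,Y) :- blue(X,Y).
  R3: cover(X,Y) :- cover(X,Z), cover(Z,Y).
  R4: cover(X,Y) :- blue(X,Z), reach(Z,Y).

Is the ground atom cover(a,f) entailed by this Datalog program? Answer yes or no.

round 1: derive reach(b,d) via R0 from blue(b,d)
round 1: derive reach(d,b) via R0 from blue(d,b)
round 1: derive reach(d,c) via R0 from blue(d,c)
round 1: derive reach(d,d) via R0 from blue(d,d)
round 1: derive reach(d,f) via R0 from blue(d,f)
round 1: derive reach(g,i) via R0 from blue(g,i)
round 1: derive reach(i,a) via R0 from blue(i,a)
round 1: derive cover(b,d) via R2 from blue(b,d)
round 1: derive cover(d,b) via R2 from blue(d,b)
round 1: derive cover(d,c) via R2 from blue(d,c)
round 1: derive cover(d,d) via R2 from blue(d,d)
round 1: derive cover(d,f) via R2 from blue(d,f)
round 1: derive cover(g,i) via R2 from blue(g,i)
round 1: derive cover(i,a) via R2 from blue(i,a)
round 2: derive reach(b,b) via R1 from reach(b,d), blue(d,b)
round 2: derive reach(b,c) via R1 from reach(b,d), blue(d,c)
round 2: derive reach(b,f) via R1 from reach(b,d), blue(d,f)
round 2: derive reach(g,a) via R1 from reach(g,i), blue(i,a)
round 2: derive cover(b,b) via R3 from cover(b,d), cover(d,b)
round 2: derive cover(b,c) via R3 from cover(b,d), cover(d,c)
round 2: derive cover(b,f) via R3 from cover(b,d), cover(d,f)
round 2: derive cover(g,a) via R3 from cover(g,i), cover(i,a)

no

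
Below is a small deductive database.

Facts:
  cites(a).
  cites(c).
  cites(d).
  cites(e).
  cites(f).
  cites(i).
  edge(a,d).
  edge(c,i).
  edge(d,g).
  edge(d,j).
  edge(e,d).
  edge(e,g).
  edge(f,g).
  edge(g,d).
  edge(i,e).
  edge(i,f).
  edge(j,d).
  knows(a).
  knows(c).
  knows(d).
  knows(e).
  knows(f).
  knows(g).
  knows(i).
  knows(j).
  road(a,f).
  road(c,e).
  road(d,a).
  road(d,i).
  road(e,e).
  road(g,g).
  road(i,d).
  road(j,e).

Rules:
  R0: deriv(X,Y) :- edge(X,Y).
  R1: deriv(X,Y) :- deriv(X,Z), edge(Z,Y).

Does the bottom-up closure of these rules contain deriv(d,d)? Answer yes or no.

round 1: derive deriv(a,d) via R0 from edge(a,d)
round 1: derive deriv(c,i) via R0 from edge(c,i)
round 1: derive deriv(d,g) via R0 from edge(d,g)
round 1: derive deriv(d,j) via R0 from edge(d,j)
round 1: derive deriv(e,d) via R0 from edge(e,d)
round 1: derive deriv(e,g) via R0 from edge(e,g)
round 1: derive deriv(f,g) via R0 from edge(f,g)
round 1: derive deriv(g,d) via R0 from edge(g,d)
round 1: derive deriv(i,e) via R0 from edge(i,e)
round 1: derive deriv(i,f) via R0 from edge(i,f)
round 1: derive deriv(j,d) via R0 from edge(j,d)
round 2: derive deriv(a,g) via R1 from deriv(a,d), edge(d,g)
round 2: derive deriv(a,j) via R1 from deriv(a,d), edge(d,j)
round 2: derive deriv(c,e) via R1 from deriv(c,i), edge(i,e)
round 2: derive deriv(c,f) via R1 from deriv(c,i), edge(i,f)
round 2: derive deriv(d,d) via R1 from deriv(d,g), edge(g,d)
round 2: derive deriv(e,j) via R1 from deriv(e,d), edge(d,j)
round 2: derive deriv(f,d) via R1 from deriv(f,g), edge(g,d)
round 2: derive deriv(g,g) via R1 from deriv(g,d), edge(d,g)
round 2: derive deriv(g,j) via R1 from deriv(g,d), edge(d,j)
round 2: derive deriv(i,d) via R1 from deriv(i,e), edge(e,d)
round 2: derive deriv(i,g) via R1 from deriv(i,e), edge(e,g)
round 2: derive deriv(j,g) via R1 from deriv(j,d), edge(d,g)
round 2: derive deriv(j,j) via R1 from deriv(j,d), edge(d,j)
round 3: derive deriv(c,d) via R1 from deriv(c,e), edge(e,d)
round 3: derive deriv(c,g) via R1 from deriv(c,e), edge(e,g)
round 3: derive deriv(f,j) via R1 from deriv(f,d), edge(d,j)
round 3: derive deriv(i,j) via R1 from deriv(i,d), edge(d,j)
round 4: derive deriv(c,j) via R1 from deriv(c,d), edge(d,j)

yes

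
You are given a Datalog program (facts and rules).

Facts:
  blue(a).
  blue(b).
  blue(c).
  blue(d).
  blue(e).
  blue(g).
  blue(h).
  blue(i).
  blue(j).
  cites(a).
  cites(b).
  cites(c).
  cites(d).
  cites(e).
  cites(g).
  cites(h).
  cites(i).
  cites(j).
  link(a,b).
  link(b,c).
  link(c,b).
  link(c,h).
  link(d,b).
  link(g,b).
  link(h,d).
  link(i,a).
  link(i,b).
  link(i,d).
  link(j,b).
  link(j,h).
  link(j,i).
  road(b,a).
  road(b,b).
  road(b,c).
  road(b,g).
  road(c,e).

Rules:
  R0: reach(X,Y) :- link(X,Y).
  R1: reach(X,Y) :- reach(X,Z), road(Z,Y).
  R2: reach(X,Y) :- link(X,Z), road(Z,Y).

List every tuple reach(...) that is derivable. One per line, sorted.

reach(a,a)
reach(a,b)
reach(a,c)
reach(a,e)
reach(a,g)
reach(b,c)
reach(b,e)
reach(c,a)
reach(c,b)
reach(c,c)
reach(c,e)
reach(c,g)
reach(c,h)
reach(d,a)
reach(d,b)
reach(d,c)
reach(d,e)
reach(d,g)
reach(g,a)
reach(g,b)
reach(g,c)
reach(g,e)
reach(g,g)
reach(h,d)
reach(i,a)
reach(i,b)
reach(i,c)
reach(i,d)
reach(i,e)
reach(i,g)
reach(j,a)
reach(j,b)
reach(j,c)
reach(j,e)
reach(j,g)
reach(j,h)
reach(j,i)

round 1: derive reach(a,b) via R0 from link(a,b)
round 1: derive reach(b,c) via R0 from link(b,c)
round 1: derive reach(c,b) via R0 from link(c,b)
round 1: derive reach(c,h) via R0 from link(c,h)
round 1: derive reach(d,b) via R0 from link(d,b)
round 1: derive reach(g,b) via R0 from link(g,b)
round 1: derive reach(h,d) via R0 from link(h,d)
round 1: derive reach(i,a) via R0 from link(i,a)
round 1: derive reach(i,b) via R0 from link(i,b)
round 1: derive reach(i,d) via R0 from link(i,d)
round 1: derive reach(j,b) via R0 from link(j,b)
round 1: derive reach(j,h) via R0 from link(j,h)
round 1: derive reach(j,i) via R0 from link(j,i)
round 1: derive reach(a,a) via R2 from link(a,b), road(b,a)
round 1: derive reach(a,c) via R2 from link(a,b), road(b,c)
round 1: derive reach(a,g) via R2 from link(a,b), road(b,g)
round 1: derive reach(b,e) via R2 from link(b,c), road(c,e)
round 1: derive reach(c,a) via R2 from link(c,b), road(b,a)
round 1: derive reach(c,c) via R2 from link(c,b), road(b,c)
round 1: derive reach(c,g) via R2 from link(c,b), road(b,g)
round 1: derive reach(d,a) via R2 from link(d,b), road(b,a)
round 1: derive reach(d,c) via R2 from link(d,b), road(b,c)
round 1: derive reach(d,g) via R2 from link(d,b), road(b,g)
round 1: derive reach(g,a) via R2 from link(g,b), road(b,a)
round 1: derive reach(g,c) via R2 from link(g,b), road(b,c)
round 1: derive reach(g,g) via R2 from link(g,b), road(b,g)
round 1: derive reach(i,c) via R2 from link(i,b), road(b,c)
round 1: derive reach(i,g) via R2 from link(i,b), road(b,g)
round 1: derive reach(j,a) via R2 from link(j,b), road(b,a)
round 1: derive reach(j,c) via R2 from link(j,b), road(b,c)
round 1: derive reach(j,g) via R2 from link(j,b), road(b,g)
round 2: derive reach(a,e) via R1 from reach(a,c), road(c,e)
round 2: derive reach(c,e) via R1 from reach(c,c), road(c,e)
round 2: derive reach(d,e) via R1 from reach(d,c), road(c,e)
round 2: derive reach(g,e) via R1 from reach(g,c), road(c,e)
round 2: derive reach(i,e) via R1 from reach(i,c), road(c,e)
round 2: derive reach(j,e) via R1 from reach(j,c), road(c,e)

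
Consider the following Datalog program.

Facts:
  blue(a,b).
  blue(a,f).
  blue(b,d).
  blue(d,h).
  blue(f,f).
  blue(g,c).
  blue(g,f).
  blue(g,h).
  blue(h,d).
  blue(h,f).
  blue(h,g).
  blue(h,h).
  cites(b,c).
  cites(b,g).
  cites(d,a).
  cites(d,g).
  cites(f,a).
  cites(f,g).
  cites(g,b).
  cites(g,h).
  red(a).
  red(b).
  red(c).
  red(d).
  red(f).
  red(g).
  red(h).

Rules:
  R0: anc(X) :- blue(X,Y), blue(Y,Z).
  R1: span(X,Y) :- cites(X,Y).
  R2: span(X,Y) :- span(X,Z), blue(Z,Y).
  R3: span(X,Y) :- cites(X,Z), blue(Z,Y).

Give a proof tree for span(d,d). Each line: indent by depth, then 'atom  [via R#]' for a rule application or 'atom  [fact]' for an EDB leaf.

span(d,d)  [via R2]
  span(d,b)  [via R3]
    cites(d,a)  [fact]
    blue(a,b)  [fact]
  blue(b,d)  [fact]

round 1: derive span(b,c) via R1 from cites(b,c)
round 1: derive span(b,g) via R1 from cites(b,g)
round 1: derive span(d,a) via R1 from cites(d,a)
round 1: derive span(d,g) via R1 from cites(d,g)
round 1: derive span(f,a) via R1 from cites(f,a)
round 1: derive span(f,g) via R1 from cites(f,g)
round 1: derive span(g,b) via R1 from cites(g,b)
round 1: derive span(g,h) via R1 from cites(g,h)
round 1: derive span(b,f) via R3 from cites(b,g), blue(g,f)
round 1: derive span(b,h) via R3 from cites(b,g), blue(g,h)
round 1: derive span(d,b) via R3 from cites(d,a), blue(a,b)
round 1: derive span(d,c) via R3 from cites(d,g), blue(g,c)
round 1: derive span(d,f) via R3 from cites(d,a), blue(a,f)
round 1: derive span(d,h) via R3 from cites(d,g), blue(g,h)
round 1: derive span(f,b) via R3 from cites(f,a), blue(a,b)
round 1: derive span(f,c) via R3 from cites(f,g), blue(g,c)
round 1: derive span(f,f) via R3 from cites(f,a), blue(a,f)
round 1: derive span(f,h) via R3 from cites(f,g), blue(g,h)
round 1: derive span(g,d) via R3 from cites(g,b), blue(b,d)
round 1: derive span(g,f) via R3 from cites(g,h), blue(h,f)
round 1: derive span(g,g) via R3 from cites(g,h), blue(h,g)
round 2: derive span(b,d) via R2 from span(b,h), blue(h,d)
round 2: derive span(d,d) via R2 from span(d,b), blue(b,d)
round 2: derive span(f,d) via R2 from span(f,b), blue(b,d)
round 2: derive span(g,c) via R2 from span(g,g), blue(g,c)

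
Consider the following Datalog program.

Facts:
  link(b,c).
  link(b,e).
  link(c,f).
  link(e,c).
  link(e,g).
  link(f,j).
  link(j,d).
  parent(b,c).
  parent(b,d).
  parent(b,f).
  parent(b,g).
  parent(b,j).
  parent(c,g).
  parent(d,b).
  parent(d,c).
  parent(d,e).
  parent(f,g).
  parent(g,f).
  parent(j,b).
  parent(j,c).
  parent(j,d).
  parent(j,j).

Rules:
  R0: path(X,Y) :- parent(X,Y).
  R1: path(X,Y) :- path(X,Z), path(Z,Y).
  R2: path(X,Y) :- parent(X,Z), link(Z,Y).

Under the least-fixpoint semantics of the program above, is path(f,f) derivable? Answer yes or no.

round 1: derive path(b,c) via R0 from parent(b,c)
round 1: derive path(b,d) via R0 from parent(b,d)
round 1: derive path(b,f) via R0 from parent(b,f)
round 1: derive path(b,g) via R0 from parent(b,g)
round 1: derive path(b,j) via R0 from parent(b,j)
round 1: derive path(c,g) via R0 from parent(c,g)
round 1: derive path(d,b) via R0 from parent(d,b)
round 1: derive path(d,c) via R0 from parent(d,c)
round 1: derive path(d,e) via R0 from parent(d,e)
round 1: derive path(f,g) via R0 from parent(f,g)
round 1: derive path(g,f) via R0 from parent(g,f)
round 1: derive path(j,b) via R0 from parent(j,b)
round 1: derive path(j,c) via R0 from parent(j,c)
round 1: derive path(j,d) via R0 from parent(j,d)
round 1: derive path(j,j) via R0 from parent(j,j)
round 1: derive path(d,f) via R2 from parent(d,c), link(c,f)
round 1: derive path(d,g) via R2 from parent(d,e), link(e,g)
round 1: derive path(g,j) via R2 from parent(g,f), link(f,j)
round 1: derive path(j,e) via R2 from parent(j,b), link(b,e)
round 1: derive path(j,f) via R2 from parent(j,c), link(c,f)
round 2: derive path(b,b) via R1 from path(b,d), path(d,b)
round 2: derive path(b,e) via R1 from path(b,d), path(d,e)
round 2: derive path(c,f) via R1 from path(c,g), path(g,f)
round 2: derive path(c,j) via R1 from path(c,g), path(g,j)
round 2: derive path(d,d) via R1 from path(d,b), path(b,d)
round 2: derive path(d,j) via R1 from path(d,b), path(b,j)
round 2: derive path(f,f) via R1 from path(f,g), path(g,f)
round 2: derive path(f,j) via R1 from path(f,g), path(g,j)
round 2: derive path(g,b) via R1 from path(g,j), path(j,b)
round 2: derive path(g,c) via R1 from path(g,j), path(j,c)
round 2: derive path(g,d) via R1 from path(g,j), path(j,d)
round 2: derive path(g,e) via R1 from path(g,j), path(j,e)
round 2: derive path(g,g) via R1 from path(g,f), path(f,g)
round 2: derive path(j,g) via R1 from path(j,b), path(b,g)
round 3: derive path(c,b) via R1 from path(c,g), path(g,b)
round 3: derive path(c,c) via R1 from path(c,g), path(g,c)
round 3: derive path(c,d) via R1 from path(c,g), path(g,d)
round 3: derive path(c,e) via R1 from path(c,g), path(g,e)
round 3: derive path(f,b) via R1 from path(f,g), path(g,b)
round 3: derive path(f,c) via R1 from path(f,g), path(g,c)
round 3: derive path(f,d) via R1 from path(f,g), path(g,d)
round 3: derive path(f,e) via R1 from path(f,g), path(g,e)

yes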